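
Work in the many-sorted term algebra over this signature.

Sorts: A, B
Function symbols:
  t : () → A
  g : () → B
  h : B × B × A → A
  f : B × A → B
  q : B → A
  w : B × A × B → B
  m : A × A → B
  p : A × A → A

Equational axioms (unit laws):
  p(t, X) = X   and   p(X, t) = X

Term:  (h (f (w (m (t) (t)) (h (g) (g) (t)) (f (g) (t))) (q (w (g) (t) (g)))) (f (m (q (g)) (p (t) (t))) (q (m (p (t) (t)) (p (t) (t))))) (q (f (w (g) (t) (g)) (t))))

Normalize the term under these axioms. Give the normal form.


normal form = (h (f (w (m (t) (t)) (h (g) (g) (t)) (f (g) (t))) (q (w (g) (t) (g)))) (f (m (q (g)) (t)) (q (m (t) (t)))) (q (f (w (g) (t) (g)) (t))))

1. (h (f (w (m (t) (t)) (h (g) (g) (t)) (f (g) (t))) (q (w (g) (t) (g)))) (f (m (q (g)) (p (t) (t))) (q (m (p (t) (t)) (p (t) (t))))) (q (f (w (g) (t) (g)) (t))))  →  (h (f (w (m (t) (t)) (h (g) (g) (t)) (f (g) (t))) (q (w (g) (t) (g)))) (f (m (q (g)) (t)) (q (m (p (t) (t)) (p (t) (t))))) (q (f (w (g) (t) (g)) (t))))
2. (h (f (w (m (t) (t)) (h (g) (g) (t)) (f (g) (t))) (q (w (g) (t) (g)))) (f (m (q (g)) (t)) (q (m (p (t) (t)) (p (t) (t))))) (q (f (w (g) (t) (g)) (t))))  →  (h (f (w (m (t) (t)) (h (g) (g) (t)) (f (g) (t))) (q (w (g) (t) (g)))) (f (m (q (g)) (t)) (q (m (t) (p (t) (t))))) (q (f (w (g) (t) (g)) (t))))
3. (h (f (w (m (t) (t)) (h (g) (g) (t)) (f (g) (t))) (q (w (g) (t) (g)))) (f (m (q (g)) (t)) (q (m (t) (p (t) (t))))) (q (f (w (g) (t) (g)) (t))))  →  (h (f (w (m (t) (t)) (h (g) (g) (t)) (f (g) (t))) (q (w (g) (t) (g)))) (f (m (q (g)) (t)) (q (m (t) (t)))) (q (f (w (g) (t) (g)) (t))))


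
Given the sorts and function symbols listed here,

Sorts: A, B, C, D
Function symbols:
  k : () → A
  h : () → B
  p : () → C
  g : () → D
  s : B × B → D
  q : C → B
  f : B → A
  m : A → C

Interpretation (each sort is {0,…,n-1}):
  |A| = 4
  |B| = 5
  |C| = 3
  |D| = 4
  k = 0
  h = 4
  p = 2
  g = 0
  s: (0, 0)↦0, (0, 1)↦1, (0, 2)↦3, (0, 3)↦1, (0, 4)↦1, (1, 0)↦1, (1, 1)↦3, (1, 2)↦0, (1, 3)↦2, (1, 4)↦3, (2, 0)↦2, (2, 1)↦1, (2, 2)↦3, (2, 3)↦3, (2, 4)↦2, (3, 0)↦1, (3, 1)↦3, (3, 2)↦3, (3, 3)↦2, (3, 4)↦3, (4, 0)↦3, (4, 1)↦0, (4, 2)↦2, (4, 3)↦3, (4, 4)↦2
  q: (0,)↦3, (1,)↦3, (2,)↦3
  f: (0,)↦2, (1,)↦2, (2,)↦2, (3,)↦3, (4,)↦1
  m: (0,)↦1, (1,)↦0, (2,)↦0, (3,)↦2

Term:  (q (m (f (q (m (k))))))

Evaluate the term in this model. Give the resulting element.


  k = 0
  (m (k)) = m(0,) = 1
  (q (m (k))) = q(1,) = 3
  (f (q (m (k)))) = f(3,) = 3
  (m (f (q (m (k))))) = m(3,) = 2
  (q (m (f (q (m (k)))))) = q(2,) = 3

value = 3


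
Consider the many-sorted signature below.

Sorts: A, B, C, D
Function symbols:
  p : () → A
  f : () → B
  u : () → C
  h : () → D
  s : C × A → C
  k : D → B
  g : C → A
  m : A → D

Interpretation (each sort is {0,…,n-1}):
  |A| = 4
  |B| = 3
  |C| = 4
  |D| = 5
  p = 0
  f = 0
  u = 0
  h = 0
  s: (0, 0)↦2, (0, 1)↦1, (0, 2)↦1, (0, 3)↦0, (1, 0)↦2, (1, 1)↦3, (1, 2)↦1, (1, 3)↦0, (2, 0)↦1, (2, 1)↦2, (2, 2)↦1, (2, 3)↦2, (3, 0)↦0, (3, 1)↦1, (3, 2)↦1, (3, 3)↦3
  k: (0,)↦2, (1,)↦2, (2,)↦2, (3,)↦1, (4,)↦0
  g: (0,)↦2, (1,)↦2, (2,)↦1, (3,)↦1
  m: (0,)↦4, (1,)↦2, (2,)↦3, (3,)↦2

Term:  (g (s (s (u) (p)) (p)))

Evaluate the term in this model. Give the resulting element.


  u = 0
  p = 0
  (s (u) (p)) = s(0, 0) = 2
  p = 0
  (s (s (u) (p)) (p)) = s(2, 0) = 1
  (g (s (s (u) (p)) (p))) = g(1,) = 2

value = 2


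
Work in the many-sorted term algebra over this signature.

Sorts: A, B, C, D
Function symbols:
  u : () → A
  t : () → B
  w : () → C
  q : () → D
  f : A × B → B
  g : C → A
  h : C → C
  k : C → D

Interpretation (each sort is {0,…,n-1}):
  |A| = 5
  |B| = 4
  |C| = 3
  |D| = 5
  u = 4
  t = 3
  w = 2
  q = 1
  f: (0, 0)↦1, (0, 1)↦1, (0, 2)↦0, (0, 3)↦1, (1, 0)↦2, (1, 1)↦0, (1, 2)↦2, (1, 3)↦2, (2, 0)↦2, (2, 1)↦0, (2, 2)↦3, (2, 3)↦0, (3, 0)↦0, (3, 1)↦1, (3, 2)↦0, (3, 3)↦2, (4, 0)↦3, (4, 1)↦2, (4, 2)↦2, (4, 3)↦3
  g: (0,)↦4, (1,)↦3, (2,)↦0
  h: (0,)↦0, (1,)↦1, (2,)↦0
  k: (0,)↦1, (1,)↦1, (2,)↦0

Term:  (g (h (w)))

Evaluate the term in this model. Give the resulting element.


  w = 2
  (h (w)) = h(2,) = 0
  (g (h (w))) = g(0,) = 4

value = 4


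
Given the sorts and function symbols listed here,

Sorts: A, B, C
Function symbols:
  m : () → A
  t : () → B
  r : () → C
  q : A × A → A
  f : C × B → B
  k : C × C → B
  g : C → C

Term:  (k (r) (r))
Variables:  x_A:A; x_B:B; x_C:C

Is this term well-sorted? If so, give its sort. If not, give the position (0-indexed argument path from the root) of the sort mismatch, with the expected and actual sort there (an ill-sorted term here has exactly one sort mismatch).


well-sorted; sort = B

  (r) : C
  (r) : C
(k (r) (r)) : B


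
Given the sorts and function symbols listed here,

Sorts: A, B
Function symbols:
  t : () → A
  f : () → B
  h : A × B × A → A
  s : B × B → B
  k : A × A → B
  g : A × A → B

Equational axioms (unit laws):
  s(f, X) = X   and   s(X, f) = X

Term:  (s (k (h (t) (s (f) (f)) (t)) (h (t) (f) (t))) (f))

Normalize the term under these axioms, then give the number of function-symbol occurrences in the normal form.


size = 9

1. (s (k (h (t) (s (f) (f)) (t)) (h (t) (f) (t))) (f))  →  (k (h (t) (s (f) (f)) (t)) (h (t) (f) (t)))
2. (k (h (t) (s (f) (f)) (t)) (h (t) (f) (t)))  →  (k (h (t) (f) (t)) (h (t) (f) (t)))
normal form: (k (h (t) (f) (t)) (h (t) (f) (t)))


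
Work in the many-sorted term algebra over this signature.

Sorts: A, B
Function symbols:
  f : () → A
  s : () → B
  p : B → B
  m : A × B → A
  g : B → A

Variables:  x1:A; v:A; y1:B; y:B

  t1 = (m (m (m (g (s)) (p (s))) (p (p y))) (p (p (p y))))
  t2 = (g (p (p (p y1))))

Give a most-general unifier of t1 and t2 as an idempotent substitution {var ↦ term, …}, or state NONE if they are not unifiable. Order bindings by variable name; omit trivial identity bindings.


head clash or occurs-check failure — not unifiable

NONE (not unifiable)


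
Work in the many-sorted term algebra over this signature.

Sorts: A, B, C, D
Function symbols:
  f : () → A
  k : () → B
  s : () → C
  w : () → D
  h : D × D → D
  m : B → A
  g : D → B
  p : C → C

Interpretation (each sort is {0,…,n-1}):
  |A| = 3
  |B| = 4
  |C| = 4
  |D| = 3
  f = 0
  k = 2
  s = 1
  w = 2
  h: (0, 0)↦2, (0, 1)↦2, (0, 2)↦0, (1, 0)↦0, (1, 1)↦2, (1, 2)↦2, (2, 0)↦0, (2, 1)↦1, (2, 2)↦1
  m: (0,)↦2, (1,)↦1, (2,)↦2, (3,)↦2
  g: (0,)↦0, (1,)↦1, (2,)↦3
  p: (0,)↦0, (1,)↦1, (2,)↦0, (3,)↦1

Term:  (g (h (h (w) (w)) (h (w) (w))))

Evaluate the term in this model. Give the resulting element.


  w = 2
  w = 2
  (h (w) (w)) = h(2, 2) = 1
  w = 2
  w = 2
  (h (w) (w)) = h(2, 2) = 1
  (h (h (w) (w)) (h (w) (w))) = h(1, 1) = 2
  (g (h (h (w) (w)) (h (w) (w)))) = g(2,) = 3

value = 3


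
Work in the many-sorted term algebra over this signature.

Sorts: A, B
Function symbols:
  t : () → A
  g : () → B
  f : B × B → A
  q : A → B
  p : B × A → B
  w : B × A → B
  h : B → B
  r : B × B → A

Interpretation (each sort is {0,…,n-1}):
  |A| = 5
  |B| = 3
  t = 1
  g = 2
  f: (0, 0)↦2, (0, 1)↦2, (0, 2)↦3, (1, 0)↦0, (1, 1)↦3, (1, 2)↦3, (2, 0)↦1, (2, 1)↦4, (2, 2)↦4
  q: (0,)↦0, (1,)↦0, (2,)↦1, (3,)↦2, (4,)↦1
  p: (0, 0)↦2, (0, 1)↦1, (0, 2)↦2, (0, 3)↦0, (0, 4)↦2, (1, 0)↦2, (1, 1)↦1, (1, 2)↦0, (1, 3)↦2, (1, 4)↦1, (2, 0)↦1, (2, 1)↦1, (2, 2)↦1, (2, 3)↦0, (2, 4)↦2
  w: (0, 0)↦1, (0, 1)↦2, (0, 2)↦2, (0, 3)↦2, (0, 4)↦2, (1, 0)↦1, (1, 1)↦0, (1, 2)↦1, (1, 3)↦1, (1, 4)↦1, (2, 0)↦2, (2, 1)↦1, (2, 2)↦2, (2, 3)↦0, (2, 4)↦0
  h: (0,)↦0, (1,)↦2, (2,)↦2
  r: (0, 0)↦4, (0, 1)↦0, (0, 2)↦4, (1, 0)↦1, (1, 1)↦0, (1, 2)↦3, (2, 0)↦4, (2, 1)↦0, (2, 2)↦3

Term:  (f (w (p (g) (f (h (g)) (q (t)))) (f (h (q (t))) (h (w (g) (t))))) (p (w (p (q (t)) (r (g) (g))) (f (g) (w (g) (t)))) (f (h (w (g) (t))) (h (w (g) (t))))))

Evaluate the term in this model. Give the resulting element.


value = 3

  g = 2
  g = 2
  (h (g)) = h(2,) = 2
  t = 1
  (q (t)) = q(1,) = 0
  (f (h (g)) (q (t))) = f(2, 0) = 1
  (p (g) (f (h (g)) (q (t)))) = p(2, 1) = 1
  t = 1
  (q (t)) = q(1,) = 0
  (h (q (t))) = h(0,) = 0
  g = 2
  t = 1
  (w (g) (t)) = w(2, 1) = 1
  (h (w (g) (t))) = h(1,) = 2
  (f (h (q (t))) (h (w (g) (t)))) = f(0, 2) = 3
  (w (p (g) (f (h (g)) (q (t)))) (f (h (q (t))) (h (w (g) (t))))) = w(1, 3) = 1
  t = 1
  (q (t)) = q(1,) = 0
  g = 2
  g = 2
  (r (g) (g)) = r(2, 2) = 3
  (p (q (t)) (r (g) (g))) = p(0, 3) = 0
  g = 2
  g = 2
  t = 1
  (w (g) (t)) = w(2, 1) = 1
  (f (g) (w (g) (t))) = f(2, 1) = 4
  (w (p (q (t)) (r (g) (g))) (f (g) (w (g) (t)))) = w(0, 4) = 2
  g = 2
  t = 1
  (w (g) (t)) = w(2, 1) = 1
  (h (w (g) (t))) = h(1,) = 2
  g = 2
  t = 1
  (w (g) (t)) = w(2, 1) = 1
  (h (w (g) (t))) = h(1,) = 2
  (f (h (w (g) (t))) (h (w (g) (t)))) = f(2, 2) = 4
  (p (w (p (q (t)) (r (g) (g))) (f (g) (w (g) (t)))) (f (h (w (g) (t))) (h (w (g) (t))))) = p(2, 4) = 2
  (f (w (p (g) (f (h (g)) (q (t)))) (f (h (q (t))) (h (w (g) (t))))) (p (w (p (q (t)) (r (g) (g))) (f (g) (w (g) (t)))) (f (h (w (g) (t))) (h (w (g) (t)))))) = f(1, 2) = 3


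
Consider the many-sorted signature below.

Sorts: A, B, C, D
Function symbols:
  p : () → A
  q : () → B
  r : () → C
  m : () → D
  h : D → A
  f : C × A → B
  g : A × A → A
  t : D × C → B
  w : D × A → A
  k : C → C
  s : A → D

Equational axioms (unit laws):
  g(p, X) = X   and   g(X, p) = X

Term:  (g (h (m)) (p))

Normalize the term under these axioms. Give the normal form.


1. (g (h (m)) (p))  →  (h (m))

normal form = (h (m))


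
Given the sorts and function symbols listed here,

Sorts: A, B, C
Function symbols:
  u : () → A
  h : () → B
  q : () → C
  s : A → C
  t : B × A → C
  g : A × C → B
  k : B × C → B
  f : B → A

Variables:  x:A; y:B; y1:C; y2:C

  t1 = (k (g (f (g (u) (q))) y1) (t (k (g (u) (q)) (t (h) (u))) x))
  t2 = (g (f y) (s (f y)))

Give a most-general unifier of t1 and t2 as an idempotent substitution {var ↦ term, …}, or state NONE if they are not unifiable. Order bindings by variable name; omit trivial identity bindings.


head clash or occurs-check failure — not unifiable

NONE (not unifiable)


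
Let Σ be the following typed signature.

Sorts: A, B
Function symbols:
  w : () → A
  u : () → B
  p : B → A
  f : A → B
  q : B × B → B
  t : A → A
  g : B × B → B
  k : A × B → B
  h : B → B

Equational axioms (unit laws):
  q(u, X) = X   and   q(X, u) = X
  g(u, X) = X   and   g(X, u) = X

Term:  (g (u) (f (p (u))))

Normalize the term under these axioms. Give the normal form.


normal form = (f (p (u)))

1. (g (u) (f (p (u))))  →  (f (p (u)))


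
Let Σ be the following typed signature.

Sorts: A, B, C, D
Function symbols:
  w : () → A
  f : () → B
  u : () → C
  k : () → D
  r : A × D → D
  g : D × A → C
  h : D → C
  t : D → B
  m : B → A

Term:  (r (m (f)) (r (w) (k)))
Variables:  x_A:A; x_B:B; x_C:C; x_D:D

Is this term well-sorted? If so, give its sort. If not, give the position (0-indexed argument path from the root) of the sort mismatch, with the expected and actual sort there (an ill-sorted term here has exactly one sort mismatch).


    (f) : B
  (m (f)) : A
    (w) : A
    (k) : D
  (r (w) (k)) : D
(r (m (f)) (r (w) (k))) : D

well-sorted; sort = D


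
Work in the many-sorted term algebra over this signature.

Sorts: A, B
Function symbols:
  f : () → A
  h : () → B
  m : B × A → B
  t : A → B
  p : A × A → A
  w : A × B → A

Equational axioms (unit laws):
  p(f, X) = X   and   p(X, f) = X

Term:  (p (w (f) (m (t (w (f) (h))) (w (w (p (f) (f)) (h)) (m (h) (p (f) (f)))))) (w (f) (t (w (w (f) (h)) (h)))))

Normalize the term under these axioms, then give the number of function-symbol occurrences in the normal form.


1. (p (w (f) (m (t (w (f) (h))) (w (w (p (f) (f)) (h)) (m (h) (p (f) (f)))))) (w (f) (t (w (w (f) (h)) (h)))))  →  (p (w (f) (m (t (w (f) (h))) (w (w (f) (h)) (m (h) (p (f) (f)))))) (w (f) (t (w (w (f) (h)) (h)))))
2. (p (w (f) (m (t (w (f) (h))) (w (w (f) (h)) (m (h) (p (f) (f)))))) (w (f) (t (w (w (f) (h)) (h)))))  →  (p (w (f) (m (t (w (f) (h))) (w (w (f) (h)) (m (h) (f))))) (w (f) (t (w (w (f) (h)) (h)))))
normal form: (p (w (f) (m (t (w (f) (h))) (w (w (f) (h)) (m (h) (f))))) (w (f) (t (w (w (f) (h)) (h)))))

size = 23


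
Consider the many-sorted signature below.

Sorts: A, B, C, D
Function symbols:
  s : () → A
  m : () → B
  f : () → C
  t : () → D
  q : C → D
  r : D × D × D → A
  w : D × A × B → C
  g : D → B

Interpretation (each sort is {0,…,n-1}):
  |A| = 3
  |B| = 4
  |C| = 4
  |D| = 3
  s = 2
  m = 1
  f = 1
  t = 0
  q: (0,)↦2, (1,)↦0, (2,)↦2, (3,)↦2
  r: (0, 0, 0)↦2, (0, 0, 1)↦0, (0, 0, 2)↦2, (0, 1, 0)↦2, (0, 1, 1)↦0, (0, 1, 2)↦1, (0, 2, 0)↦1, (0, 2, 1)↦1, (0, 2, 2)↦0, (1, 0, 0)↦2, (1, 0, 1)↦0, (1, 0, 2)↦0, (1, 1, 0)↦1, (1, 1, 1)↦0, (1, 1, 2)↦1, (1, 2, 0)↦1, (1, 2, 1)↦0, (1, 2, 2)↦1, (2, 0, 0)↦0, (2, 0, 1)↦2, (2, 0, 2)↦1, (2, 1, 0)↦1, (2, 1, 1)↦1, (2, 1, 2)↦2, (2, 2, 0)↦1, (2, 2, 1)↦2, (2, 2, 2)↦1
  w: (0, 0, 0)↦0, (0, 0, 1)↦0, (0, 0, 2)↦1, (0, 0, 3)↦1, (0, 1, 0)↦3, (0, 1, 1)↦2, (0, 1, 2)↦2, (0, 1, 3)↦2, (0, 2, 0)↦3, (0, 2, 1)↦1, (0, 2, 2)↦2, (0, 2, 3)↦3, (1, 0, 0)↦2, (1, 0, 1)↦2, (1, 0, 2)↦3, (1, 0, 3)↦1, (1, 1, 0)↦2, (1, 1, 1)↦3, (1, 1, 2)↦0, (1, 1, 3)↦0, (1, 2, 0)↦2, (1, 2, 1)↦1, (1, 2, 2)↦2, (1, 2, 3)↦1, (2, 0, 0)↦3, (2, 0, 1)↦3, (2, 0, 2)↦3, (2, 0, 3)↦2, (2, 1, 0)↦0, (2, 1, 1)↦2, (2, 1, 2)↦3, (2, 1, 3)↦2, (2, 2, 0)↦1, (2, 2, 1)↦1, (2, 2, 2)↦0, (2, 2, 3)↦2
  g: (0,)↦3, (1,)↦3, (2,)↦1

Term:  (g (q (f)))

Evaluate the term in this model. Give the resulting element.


value = 3

  f = 1
  (q (f)) = q(1,) = 0
  (g (q (f))) = g(0,) = 3


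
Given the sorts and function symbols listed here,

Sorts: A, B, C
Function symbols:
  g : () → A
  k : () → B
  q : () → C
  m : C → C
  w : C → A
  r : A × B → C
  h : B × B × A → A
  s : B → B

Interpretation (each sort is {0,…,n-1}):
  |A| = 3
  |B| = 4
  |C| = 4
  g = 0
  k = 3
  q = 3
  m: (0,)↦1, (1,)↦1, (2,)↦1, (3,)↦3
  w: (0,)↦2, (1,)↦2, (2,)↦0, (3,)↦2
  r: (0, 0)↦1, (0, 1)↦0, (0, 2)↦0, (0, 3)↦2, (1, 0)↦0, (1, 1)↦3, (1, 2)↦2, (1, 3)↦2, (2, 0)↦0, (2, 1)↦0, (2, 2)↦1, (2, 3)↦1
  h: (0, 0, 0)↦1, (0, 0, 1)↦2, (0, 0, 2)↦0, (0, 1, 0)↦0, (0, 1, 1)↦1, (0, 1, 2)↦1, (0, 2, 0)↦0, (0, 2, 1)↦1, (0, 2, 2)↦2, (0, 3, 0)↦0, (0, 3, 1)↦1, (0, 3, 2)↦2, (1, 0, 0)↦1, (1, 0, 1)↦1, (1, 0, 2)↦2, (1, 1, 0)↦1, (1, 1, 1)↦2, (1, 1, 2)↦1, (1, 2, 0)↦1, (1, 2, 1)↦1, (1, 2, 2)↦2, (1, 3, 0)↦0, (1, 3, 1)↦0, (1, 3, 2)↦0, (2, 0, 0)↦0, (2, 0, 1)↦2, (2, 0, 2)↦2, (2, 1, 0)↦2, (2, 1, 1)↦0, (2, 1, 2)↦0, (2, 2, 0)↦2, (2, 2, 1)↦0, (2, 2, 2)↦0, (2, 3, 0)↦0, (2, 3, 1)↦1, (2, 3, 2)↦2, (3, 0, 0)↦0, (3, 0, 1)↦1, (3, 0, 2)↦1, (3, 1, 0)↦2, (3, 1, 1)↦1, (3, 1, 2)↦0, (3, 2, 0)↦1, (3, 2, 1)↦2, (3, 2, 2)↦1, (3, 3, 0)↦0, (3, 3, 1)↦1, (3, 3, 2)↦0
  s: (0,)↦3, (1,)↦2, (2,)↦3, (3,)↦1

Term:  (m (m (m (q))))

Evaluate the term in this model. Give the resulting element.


value = 3

  q = 3
  (m (q)) = m(3,) = 3
  (m (m (q))) = m(3,) = 3
  (m (m (m (q)))) = m(3,) = 3


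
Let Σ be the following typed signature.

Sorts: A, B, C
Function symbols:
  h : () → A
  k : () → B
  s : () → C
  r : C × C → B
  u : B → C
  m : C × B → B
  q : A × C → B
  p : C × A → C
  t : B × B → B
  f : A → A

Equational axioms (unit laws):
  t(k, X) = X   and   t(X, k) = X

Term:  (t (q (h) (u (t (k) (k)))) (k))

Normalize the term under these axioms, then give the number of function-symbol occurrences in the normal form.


size = 4

1. (t (q (h) (u (t (k) (k)))) (k))  →  (q (h) (u (t (k) (k))))
2. (q (h) (u (t (k) (k))))  →  (q (h) (u (k)))
normal form: (q (h) (u (k)))


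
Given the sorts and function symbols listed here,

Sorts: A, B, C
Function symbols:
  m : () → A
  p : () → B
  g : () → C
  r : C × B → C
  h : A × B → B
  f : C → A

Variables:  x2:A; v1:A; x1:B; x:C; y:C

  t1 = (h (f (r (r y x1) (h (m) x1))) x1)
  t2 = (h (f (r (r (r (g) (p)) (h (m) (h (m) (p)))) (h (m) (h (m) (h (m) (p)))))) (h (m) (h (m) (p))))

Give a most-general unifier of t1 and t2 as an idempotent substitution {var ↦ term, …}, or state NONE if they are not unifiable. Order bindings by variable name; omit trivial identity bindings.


{x1 ↦ (h (m) (h (m) (p))), y ↦ (r (g) (p))}


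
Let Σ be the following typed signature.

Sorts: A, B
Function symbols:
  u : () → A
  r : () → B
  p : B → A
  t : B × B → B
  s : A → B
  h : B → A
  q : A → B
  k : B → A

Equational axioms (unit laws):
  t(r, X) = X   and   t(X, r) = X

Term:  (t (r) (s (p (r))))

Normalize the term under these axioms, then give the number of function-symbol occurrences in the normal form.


1. (t (r) (s (p (r))))  →  (s (p (r)))
normal form: (s (p (r)))

size = 3


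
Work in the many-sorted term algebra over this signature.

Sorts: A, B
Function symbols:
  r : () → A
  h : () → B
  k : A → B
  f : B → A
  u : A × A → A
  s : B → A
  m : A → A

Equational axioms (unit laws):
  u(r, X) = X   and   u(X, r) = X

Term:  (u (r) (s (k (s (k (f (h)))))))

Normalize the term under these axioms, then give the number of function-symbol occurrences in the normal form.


1. (u (r) (s (k (s (k (f (h)))))))  →  (s (k (s (k (f (h))))))
normal form: (s (k (s (k (f (h))))))

size = 6


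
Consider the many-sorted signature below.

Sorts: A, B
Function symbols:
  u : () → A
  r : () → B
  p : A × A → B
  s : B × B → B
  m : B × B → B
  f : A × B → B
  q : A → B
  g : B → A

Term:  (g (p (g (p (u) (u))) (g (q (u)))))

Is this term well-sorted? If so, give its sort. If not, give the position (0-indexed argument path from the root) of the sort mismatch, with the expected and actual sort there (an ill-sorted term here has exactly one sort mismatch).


        (u) : A
        (u) : A
      (p (u) (u)) : B
    (g (p (u) (u))) : A
        (u) : A
      (q (u)) : B
    (g (q (u))) : A
  (p (g (p (u) (u))) (g (q (u)))) : B
(g (p (g (p (u) (u))) (g (q (u))))) : A

well-sorted; sort = A


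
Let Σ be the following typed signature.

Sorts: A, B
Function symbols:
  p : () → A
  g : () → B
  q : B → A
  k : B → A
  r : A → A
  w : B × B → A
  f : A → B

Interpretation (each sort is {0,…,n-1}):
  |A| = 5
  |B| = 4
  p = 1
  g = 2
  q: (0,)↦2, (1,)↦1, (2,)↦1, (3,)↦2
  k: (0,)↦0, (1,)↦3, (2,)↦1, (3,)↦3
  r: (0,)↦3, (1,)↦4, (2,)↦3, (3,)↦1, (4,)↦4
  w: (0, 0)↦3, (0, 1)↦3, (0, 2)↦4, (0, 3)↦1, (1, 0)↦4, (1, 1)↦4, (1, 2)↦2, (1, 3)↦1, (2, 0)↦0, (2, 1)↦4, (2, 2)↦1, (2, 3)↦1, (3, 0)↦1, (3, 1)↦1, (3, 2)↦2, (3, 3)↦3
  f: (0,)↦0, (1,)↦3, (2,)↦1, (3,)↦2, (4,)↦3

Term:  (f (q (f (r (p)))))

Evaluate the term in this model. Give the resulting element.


value = 1

  p = 1
  (r (p)) = r(1,) = 4
  (f (r (p))) = f(4,) = 3
  (q (f (r (p)))) = q(3,) = 2
  (f (q (f (r (p))))) = f(2,) = 1


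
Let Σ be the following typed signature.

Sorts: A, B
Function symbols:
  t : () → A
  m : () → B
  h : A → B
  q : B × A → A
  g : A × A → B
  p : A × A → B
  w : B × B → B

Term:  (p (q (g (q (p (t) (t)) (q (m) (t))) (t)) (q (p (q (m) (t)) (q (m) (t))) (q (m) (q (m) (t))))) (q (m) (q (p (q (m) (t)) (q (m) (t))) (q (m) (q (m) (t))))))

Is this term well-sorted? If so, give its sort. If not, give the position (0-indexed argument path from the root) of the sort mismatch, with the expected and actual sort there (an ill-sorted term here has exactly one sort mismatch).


          (t) : A
          (t) : A
        (p (t) (t)) : B
          (m) : B
          (t) : A
        (q (m) (t)) : A
      (q (p (t) (t)) (q (m) (t))) : A
      (t) : A
    (g (q (p (t) (t)) (q (m) (t))) (t)) : B
          (m) : B
          (t) : A
        (q (m) (t)) : A
          (m) : B
          (t) : A
        (q (m) (t)) : A
      (p (q (m) (t)) (q (m) (t))) : B
        (m) : B
          (m) : B
          (t) : A
        (q (m) (t)) : A
      (q (m) (q (m) (t))) : A
    (q (p (q (m) (t)) (q (m) (t))) (q (m) (q (m) (t)))) : A
  (q (g (q (p (t) (t)) (q (m) (t))) (t)) (q (p (q (m) (t)) (q (m) (t))) (q (m) (q (m) (t))))) : A
    (m) : B
          (m) : B
          (t) : A
        (q (m) (t)) : A
          (m) : B
          (t) : A
        (q (m) (t)) : A
      (p (q (m) (t)) (q (m) (t))) : B
        (m) : B
          (m) : B
          (t) : A
        (q (m) (t)) : A
      (q (m) (q (m) (t))) : A
    (q (p (q (m) (t)) (q (m) (t))) (q (m) (q (m) (t)))) : A
  (q (m) (q (p (q (m) (t)) (q (m) (t))) (q (m) (q (m) (t))))) : A
(p (q (g (q (p (t) (t)) (q (m) (t))) (t)) (q (p (q (m) (t)) (q (m) (t))) (q (m) (q (m) (t))))) (q (m) (q (p (q (m) (t)) (q (m) (t))) (q (m) (q (m) (t)))))) : B

well-sorted; sort = B


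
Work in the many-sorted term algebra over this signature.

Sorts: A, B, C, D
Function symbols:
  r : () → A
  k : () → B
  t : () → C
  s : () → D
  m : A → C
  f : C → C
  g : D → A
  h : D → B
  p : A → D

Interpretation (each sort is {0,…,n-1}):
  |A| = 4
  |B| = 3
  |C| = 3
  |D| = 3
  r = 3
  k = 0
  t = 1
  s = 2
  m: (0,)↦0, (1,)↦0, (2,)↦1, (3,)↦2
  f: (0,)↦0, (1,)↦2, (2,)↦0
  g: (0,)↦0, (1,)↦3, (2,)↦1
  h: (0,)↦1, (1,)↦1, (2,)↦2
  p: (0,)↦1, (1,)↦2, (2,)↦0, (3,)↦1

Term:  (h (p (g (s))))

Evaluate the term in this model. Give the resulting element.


value = 2

  s = 2
  (g (s)) = g(2,) = 1
  (p (g (s))) = p(1,) = 2
  (h (p (g (s)))) = h(2,) = 2


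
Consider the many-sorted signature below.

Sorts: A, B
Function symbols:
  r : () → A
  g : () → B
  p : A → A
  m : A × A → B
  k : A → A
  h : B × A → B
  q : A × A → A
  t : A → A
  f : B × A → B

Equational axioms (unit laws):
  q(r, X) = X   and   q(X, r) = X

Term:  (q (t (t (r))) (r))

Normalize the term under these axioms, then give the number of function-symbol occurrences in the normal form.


size = 3

1. (q (t (t (r))) (r))  →  (t (t (r)))
normal form: (t (t (r)))


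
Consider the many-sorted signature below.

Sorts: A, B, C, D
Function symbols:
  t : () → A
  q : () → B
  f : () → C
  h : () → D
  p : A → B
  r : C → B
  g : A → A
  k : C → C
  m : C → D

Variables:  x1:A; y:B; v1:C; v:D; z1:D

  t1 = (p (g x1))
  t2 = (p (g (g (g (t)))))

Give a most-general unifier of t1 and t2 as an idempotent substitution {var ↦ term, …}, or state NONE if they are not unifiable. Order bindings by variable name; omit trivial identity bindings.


{x1 ↦ (g (g (t)))}


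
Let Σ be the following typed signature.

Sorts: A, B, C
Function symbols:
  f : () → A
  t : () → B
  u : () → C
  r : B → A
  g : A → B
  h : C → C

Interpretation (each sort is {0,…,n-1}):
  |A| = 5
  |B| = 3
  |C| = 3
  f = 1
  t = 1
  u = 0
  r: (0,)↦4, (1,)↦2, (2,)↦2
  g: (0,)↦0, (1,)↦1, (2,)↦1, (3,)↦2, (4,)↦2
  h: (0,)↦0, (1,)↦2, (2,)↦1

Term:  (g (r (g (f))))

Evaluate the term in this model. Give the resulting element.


  f = 1
  (g (f)) = g(1,) = 1
  (r (g (f))) = r(1,) = 2
  (g (r (g (f)))) = g(2,) = 1

value = 1


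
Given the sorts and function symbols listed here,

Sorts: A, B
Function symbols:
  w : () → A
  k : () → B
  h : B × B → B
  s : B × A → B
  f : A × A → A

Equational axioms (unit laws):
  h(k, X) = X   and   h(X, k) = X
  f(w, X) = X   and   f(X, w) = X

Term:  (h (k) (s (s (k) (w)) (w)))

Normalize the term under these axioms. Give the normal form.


1. (h (k) (s (s (k) (w)) (w)))  →  (s (s (k) (w)) (w))

normal form = (s (s (k) (w)) (w))


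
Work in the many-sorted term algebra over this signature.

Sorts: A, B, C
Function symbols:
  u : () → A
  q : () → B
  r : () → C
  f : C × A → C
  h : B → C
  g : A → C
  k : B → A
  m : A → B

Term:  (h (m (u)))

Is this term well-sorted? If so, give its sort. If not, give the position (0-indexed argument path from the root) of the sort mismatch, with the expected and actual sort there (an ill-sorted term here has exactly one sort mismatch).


well-sorted; sort = C

    (u) : A
  (m (u)) : B
(h (m (u))) : C


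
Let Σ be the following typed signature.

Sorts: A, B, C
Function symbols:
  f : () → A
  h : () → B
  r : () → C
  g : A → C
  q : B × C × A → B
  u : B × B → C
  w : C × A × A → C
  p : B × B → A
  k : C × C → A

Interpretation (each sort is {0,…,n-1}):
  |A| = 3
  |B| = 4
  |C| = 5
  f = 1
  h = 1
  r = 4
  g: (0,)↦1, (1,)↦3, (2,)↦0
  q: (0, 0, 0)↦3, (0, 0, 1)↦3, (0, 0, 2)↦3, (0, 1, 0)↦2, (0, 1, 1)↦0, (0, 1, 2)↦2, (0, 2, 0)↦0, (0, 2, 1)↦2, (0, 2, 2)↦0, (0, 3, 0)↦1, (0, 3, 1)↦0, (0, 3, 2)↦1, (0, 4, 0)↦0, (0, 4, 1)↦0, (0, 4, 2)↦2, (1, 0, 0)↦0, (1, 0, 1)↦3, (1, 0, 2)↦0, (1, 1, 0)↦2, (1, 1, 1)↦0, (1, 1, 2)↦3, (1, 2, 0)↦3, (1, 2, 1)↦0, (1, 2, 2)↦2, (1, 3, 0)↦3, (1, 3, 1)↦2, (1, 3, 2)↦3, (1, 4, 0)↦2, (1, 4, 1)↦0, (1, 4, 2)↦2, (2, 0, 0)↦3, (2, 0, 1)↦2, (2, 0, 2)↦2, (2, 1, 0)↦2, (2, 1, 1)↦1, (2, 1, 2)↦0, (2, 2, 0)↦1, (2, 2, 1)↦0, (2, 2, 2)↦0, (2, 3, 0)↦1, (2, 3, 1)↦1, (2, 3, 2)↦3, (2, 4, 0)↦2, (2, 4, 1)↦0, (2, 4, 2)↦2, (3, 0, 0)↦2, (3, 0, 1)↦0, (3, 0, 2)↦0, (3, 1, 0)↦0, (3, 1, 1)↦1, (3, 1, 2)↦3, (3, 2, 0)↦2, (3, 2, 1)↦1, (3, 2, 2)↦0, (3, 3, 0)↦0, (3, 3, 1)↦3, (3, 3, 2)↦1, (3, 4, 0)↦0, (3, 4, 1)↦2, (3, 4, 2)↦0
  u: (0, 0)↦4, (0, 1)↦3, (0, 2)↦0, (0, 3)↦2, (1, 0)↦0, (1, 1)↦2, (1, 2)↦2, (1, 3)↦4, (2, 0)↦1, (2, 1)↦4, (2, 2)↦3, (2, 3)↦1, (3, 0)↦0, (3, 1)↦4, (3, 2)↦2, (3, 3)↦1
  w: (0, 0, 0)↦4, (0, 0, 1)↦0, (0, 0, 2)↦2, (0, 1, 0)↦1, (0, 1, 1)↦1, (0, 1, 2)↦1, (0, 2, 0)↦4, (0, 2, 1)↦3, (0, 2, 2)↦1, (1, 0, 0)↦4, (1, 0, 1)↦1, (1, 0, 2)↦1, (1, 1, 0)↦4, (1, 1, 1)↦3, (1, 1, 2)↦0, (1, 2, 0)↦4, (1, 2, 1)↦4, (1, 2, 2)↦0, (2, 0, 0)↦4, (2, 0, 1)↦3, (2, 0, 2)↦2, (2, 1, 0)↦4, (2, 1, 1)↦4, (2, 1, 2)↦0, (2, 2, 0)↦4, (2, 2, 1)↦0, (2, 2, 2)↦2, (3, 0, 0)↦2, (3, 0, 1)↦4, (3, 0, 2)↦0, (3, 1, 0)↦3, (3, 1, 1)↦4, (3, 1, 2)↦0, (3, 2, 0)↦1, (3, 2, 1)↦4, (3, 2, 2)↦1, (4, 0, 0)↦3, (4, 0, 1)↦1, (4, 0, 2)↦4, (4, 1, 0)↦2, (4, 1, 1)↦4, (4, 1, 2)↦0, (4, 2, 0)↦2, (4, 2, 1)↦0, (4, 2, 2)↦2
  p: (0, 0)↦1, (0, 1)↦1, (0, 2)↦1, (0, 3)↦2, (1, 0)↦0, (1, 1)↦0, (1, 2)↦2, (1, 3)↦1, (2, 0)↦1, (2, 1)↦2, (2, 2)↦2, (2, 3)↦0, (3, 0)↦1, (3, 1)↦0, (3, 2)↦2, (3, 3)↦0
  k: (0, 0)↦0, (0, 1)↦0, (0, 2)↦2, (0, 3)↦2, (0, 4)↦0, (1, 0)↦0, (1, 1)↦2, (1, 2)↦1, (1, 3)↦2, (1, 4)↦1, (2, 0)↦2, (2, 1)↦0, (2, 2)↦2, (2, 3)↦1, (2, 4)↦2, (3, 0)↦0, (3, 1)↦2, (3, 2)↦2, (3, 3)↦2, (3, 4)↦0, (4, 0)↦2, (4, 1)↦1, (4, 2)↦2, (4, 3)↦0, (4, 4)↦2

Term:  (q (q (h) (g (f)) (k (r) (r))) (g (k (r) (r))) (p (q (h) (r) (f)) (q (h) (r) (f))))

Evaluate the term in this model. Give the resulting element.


  h = 1
  f = 1
  (g (f)) = g(1,) = 3
  r = 4
  r = 4
  (k (r) (r)) = k(4, 4) = 2
  (q (h) (g (f)) (k (r) (r))) = q(1, 3, 2) = 3
  r = 4
  r = 4
  (k (r) (r)) = k(4, 4) = 2
  (g (k (r) (r))) = g(2,) = 0
  h = 1
  r = 4
  f = 1
  (q (h) (r) (f)) = q(1, 4, 1) = 0
  h = 1
  r = 4
  f = 1
  (q (h) (r) (f)) = q(1, 4, 1) = 0
  (p (q (h) (r) (f)) (q (h) (r) (f))) = p(0, 0) = 1
  (q (q (h) (g (f)) (k (r) (r))) (g (k (r) (r))) (p (q (h) (r) (f)) (q (h) (r) (f)))) = q(3, 0, 1) = 0

value = 0


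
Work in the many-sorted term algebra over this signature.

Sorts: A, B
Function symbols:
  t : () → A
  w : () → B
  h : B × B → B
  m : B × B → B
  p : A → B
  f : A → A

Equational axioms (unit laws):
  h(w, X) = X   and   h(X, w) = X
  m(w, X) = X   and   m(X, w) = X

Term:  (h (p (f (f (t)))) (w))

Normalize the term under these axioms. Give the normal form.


1. (h (p (f (f (t)))) (w))  →  (p (f (f (t))))

normal form = (p (f (f (t))))


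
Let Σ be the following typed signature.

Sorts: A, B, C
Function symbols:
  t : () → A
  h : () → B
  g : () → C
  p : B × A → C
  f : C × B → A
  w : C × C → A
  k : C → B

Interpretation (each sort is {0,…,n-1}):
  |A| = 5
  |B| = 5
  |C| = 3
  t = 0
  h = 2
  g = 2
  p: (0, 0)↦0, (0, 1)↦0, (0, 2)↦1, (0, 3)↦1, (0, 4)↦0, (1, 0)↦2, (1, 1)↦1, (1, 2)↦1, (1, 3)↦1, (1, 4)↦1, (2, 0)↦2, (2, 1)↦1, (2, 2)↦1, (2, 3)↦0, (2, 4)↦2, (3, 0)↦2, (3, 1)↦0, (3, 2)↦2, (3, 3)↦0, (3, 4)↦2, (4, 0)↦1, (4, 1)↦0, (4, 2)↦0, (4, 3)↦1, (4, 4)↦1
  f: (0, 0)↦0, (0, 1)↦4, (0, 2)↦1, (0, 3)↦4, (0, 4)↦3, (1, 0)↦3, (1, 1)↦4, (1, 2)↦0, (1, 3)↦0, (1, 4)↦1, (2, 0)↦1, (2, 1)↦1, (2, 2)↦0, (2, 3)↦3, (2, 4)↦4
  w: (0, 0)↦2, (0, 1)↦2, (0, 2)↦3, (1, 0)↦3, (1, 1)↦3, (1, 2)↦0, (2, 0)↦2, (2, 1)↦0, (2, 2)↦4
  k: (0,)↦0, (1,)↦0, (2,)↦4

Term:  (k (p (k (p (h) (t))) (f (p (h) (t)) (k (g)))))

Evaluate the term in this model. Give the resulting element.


  h = 2
  t = 0
  (p (h) (t)) = p(2, 0) = 2
  (k (p (h) (t))) = k(2,) = 4
  h = 2
  t = 0
  (p (h) (t)) = p(2, 0) = 2
  g = 2
  (k (g)) = k(2,) = 4
  (f (p (h) (t)) (k (g))) = f(2, 4) = 4
  (p (k (p (h) (t))) (f (p (h) (t)) (k (g)))) = p(4, 4) = 1
  (k (p (k (p (h) (t))) (f (p (h) (t)) (k (g))))) = k(1,) = 0

value = 0


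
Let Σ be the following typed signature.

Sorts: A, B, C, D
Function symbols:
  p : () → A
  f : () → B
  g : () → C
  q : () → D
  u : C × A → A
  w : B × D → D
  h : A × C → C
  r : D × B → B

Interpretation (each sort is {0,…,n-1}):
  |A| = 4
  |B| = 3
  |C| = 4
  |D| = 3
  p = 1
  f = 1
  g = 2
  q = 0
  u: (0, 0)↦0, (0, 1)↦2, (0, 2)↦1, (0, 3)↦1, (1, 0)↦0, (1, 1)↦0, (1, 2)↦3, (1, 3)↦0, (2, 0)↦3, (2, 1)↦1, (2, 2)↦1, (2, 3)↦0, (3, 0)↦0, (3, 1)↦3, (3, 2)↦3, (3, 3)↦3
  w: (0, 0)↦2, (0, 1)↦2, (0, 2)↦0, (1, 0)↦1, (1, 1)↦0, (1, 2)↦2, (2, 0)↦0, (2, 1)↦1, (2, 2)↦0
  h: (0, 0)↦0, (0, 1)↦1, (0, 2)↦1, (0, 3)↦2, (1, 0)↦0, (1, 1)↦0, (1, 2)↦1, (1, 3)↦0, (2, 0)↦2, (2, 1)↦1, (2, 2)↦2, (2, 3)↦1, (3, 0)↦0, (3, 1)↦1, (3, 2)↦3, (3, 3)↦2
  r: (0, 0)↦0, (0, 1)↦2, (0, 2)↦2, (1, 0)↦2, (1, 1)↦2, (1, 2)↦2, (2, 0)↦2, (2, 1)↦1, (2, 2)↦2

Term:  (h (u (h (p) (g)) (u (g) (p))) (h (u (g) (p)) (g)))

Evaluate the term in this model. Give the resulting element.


  p = 1
  g = 2
  (h (p) (g)) = h(1, 2) = 1
  g = 2
  p = 1
  (u (g) (p)) = u(2, 1) = 1
  (u (h (p) (g)) (u (g) (p))) = u(1, 1) = 0
  g = 2
  p = 1
  (u (g) (p)) = u(2, 1) = 1
  g = 2
  (h (u (g) (p)) (g)) = h(1, 2) = 1
  (h (u (h (p) (g)) (u (g) (p))) (h (u (g) (p)) (g))) = h(0, 1) = 1

value = 1


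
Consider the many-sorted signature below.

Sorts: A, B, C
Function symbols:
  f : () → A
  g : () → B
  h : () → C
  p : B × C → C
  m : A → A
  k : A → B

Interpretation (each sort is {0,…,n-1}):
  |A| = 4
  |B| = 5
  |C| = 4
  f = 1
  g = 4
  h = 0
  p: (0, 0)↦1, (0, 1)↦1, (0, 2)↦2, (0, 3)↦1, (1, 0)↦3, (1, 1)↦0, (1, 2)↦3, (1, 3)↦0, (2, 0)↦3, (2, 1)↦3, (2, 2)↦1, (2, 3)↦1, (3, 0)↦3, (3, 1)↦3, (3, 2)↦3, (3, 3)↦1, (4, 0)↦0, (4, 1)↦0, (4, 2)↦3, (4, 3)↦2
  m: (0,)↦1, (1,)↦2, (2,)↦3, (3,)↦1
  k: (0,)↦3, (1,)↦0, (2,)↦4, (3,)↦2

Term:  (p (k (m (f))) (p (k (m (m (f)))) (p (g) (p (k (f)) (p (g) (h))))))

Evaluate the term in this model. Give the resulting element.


  f = 1
  (m (f)) = m(1,) = 2
  (k (m (f))) = k(2,) = 4
  f = 1
  (m (f)) = m(1,) = 2
  (m (m (f))) = m(2,) = 3
  (k (m (m (f)))) = k(3,) = 2
  g = 4
  f = 1
  (k (f)) = k(1,) = 0
  g = 4
  h = 0
  (p (g) (h)) = p(4, 0) = 0
  (p (k (f)) (p (g) (h))) = p(0, 0) = 1
  (p (g) (p (k (f)) (p (g) (h)))) = p(4, 1) = 0
  (p (k (m (m (f)))) (p (g) (p (k (f)) (p (g) (h))))) = p(2, 0) = 3
  (p (k (m (f))) (p (k (m (m (f)))) (p (g) (p (k (f)) (p (g) (h)))))) = p(4, 3) = 2

value = 2


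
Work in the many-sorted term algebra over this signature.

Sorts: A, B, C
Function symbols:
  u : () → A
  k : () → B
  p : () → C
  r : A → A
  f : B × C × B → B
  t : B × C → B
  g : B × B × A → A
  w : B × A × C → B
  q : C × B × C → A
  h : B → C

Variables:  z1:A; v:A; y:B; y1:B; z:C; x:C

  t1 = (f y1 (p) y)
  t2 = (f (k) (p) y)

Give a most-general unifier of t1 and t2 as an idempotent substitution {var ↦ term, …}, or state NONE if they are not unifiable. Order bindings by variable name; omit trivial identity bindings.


{y1 ↦ (k)}


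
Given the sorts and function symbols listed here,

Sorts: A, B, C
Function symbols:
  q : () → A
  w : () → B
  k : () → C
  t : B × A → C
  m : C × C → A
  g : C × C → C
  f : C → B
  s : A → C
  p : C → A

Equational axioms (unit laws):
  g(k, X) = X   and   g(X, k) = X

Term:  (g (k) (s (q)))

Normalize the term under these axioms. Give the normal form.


normal form = (s (q))

1. (g (k) (s (q)))  →  (s (q))


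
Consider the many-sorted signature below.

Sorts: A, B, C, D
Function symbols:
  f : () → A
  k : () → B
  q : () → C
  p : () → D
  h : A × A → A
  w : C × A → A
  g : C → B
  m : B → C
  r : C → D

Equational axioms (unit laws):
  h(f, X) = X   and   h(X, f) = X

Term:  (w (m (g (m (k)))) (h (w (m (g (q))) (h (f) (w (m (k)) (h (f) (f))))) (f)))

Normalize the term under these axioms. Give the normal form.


normal form = (w (m (g (m (k)))) (w (m (g (q))) (w (m (k)) (f))))

1. (w (m (g (m (k)))) (h (w (m (g (q))) (h (f) (w (m (k)) (h (f) (f))))) (f)))  →  (w (m (g (m (k)))) (w (m (g (q))) (h (f) (w (m (k)) (h (f) (f))))))
2. (w (m (g (m (k)))) (w (m (g (q))) (h (f) (w (m (k)) (h (f) (f))))))  →  (w (m (g (m (k)))) (w (m (g (q))) (w (m (k)) (h (f) (f)))))
3. (w (m (g (m (k)))) (w (m (g (q))) (w (m (k)) (h (f) (f)))))  →  (w (m (g (m (k)))) (w (m (g (q))) (w (m (k)) (f))))


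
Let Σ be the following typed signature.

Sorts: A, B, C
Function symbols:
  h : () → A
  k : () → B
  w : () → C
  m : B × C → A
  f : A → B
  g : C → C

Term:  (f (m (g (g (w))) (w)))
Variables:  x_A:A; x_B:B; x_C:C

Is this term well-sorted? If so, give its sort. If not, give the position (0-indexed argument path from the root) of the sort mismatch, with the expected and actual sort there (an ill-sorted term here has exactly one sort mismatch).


ill-sorted at position [0, 0]: expected B, got C

        (w) : C
      (g (w)) : C
    (g (g (w))) : C
    (w) : C
  (m (g (g (w))) (w)) : ✗ arg 0 at [0, 0] has sort C, expected B


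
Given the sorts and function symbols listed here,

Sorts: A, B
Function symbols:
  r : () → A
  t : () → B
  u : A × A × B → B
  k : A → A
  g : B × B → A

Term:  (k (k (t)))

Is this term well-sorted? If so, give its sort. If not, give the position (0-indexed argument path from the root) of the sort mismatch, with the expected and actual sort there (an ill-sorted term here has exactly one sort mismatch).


ill-sorted at position [0, 0]: expected A, got B

    (t) : B
  (k (t)) : ✗ arg 0 at [0, 0] has sort B, expected A


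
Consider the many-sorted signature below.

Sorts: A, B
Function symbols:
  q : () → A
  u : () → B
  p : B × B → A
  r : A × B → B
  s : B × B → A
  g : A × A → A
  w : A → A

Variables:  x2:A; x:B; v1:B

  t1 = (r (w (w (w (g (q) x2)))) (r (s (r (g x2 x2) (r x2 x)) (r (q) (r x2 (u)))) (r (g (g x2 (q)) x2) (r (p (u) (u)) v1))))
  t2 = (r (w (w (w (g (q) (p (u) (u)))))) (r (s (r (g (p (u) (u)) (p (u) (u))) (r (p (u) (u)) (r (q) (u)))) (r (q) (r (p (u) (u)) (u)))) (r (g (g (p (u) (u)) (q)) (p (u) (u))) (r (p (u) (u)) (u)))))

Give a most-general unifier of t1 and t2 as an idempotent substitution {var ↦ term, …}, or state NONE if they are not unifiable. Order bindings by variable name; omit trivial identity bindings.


{v1 ↦ (u), x ↦ (r (q) (u)), x2 ↦ (p (u) (u))}


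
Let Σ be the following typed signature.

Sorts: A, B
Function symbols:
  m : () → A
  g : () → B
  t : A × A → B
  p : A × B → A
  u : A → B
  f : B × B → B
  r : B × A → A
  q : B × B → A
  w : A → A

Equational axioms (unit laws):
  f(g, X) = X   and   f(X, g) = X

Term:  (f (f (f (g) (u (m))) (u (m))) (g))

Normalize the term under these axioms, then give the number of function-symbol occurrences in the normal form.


size = 5

1. (f (f (f (g) (u (m))) (u (m))) (g))  →  (f (f (g) (u (m))) (u (m)))
2. (f (f (g) (u (m))) (u (m)))  →  (f (u (m)) (u (m)))
normal form: (f (u (m)) (u (m)))


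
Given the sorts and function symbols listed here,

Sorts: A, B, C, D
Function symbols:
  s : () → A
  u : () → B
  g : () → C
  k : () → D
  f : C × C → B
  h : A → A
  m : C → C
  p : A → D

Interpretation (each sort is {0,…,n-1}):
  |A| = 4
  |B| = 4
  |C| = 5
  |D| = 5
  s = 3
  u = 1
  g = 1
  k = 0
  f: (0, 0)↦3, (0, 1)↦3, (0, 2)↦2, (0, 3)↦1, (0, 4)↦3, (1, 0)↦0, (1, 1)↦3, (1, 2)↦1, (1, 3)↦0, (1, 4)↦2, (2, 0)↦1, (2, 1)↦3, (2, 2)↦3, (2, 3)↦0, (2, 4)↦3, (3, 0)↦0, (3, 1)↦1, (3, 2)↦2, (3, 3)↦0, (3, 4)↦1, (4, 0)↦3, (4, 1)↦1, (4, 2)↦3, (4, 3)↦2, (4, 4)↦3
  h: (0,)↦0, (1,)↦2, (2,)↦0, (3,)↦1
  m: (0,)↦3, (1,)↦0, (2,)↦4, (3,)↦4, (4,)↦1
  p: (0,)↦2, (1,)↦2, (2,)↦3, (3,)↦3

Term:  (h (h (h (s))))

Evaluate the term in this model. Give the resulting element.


  s = 3
  (h (s)) = h(3,) = 1
  (h (h (s))) = h(1,) = 2
  (h (h (h (s)))) = h(2,) = 0

value = 0


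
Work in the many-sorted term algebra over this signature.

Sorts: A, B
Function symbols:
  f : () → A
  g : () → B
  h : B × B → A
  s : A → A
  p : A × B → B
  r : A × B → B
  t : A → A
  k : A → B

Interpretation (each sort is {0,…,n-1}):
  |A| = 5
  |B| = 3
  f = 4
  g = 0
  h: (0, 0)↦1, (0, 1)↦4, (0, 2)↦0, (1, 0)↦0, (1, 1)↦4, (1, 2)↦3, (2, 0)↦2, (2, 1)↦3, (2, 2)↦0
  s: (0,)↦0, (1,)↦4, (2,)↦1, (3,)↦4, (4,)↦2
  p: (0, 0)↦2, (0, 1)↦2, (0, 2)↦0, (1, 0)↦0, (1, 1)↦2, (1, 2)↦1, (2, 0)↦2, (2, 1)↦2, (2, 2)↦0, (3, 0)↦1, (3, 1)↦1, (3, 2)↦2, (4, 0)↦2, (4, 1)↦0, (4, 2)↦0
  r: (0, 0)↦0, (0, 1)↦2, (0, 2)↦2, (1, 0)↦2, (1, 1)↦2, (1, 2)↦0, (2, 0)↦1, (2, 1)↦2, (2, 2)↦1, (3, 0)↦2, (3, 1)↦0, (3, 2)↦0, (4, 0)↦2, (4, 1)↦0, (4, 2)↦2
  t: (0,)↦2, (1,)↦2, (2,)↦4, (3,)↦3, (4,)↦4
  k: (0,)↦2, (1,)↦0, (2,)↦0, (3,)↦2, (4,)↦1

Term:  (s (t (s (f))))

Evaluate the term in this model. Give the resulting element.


value = 2

  f = 4
  (s (f)) = s(4,) = 2
  (t (s (f))) = t(2,) = 4
  (s (t (s (f)))) = s(4,) = 2


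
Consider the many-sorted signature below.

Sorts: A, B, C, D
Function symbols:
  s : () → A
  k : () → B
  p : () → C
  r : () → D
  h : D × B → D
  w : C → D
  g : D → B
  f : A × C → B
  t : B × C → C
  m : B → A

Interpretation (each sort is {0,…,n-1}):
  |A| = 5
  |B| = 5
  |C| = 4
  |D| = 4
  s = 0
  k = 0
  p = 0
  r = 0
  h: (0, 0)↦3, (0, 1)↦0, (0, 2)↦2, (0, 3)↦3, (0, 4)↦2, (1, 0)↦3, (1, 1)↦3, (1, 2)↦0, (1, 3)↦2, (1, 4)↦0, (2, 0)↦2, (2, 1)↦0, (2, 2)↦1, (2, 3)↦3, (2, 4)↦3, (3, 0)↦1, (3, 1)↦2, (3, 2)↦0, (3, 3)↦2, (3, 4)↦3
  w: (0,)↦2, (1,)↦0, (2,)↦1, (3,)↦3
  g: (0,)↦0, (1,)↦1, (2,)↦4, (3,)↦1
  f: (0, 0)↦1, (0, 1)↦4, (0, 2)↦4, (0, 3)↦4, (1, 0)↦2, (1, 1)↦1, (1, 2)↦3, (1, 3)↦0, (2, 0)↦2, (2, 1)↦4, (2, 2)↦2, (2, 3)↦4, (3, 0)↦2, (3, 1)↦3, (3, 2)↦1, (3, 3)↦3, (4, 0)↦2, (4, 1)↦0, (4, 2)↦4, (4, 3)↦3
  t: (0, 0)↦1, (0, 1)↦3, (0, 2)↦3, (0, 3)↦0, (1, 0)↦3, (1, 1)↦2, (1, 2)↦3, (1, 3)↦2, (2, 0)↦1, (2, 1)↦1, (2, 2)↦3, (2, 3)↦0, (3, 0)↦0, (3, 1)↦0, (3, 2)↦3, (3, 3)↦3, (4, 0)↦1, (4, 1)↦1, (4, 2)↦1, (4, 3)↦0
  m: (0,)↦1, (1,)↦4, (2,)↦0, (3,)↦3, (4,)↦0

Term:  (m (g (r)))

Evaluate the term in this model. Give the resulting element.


value = 1

  r = 0
  (g (r)) = g(0,) = 0
  (m (g (r))) = m(0,) = 1
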